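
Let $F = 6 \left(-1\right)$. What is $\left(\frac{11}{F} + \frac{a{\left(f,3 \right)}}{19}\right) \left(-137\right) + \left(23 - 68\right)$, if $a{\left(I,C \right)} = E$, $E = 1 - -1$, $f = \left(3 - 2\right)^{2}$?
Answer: $\frac{21859}{114} \approx 191.75$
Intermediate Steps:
$F = -6$
$f = 1$ ($f = 1^{2} = 1$)
$E = 2$ ($E = 1 + 1 = 2$)
$a{\left(I,C \right)} = 2$
$\left(\frac{11}{F} + \frac{a{\left(f,3 \right)}}{19}\right) \left(-137\right) + \left(23 - 68\right) = \left(\frac{11}{-6} + \frac{2}{19}\right) \left(-137\right) + \left(23 - 68\right) = \left(11 \left(- \frac{1}{6}\right) + 2 \cdot \frac{1}{19}\right) \left(-137\right) + \left(23 - 68\right) = \left(- \frac{11}{6} + \frac{2}{19}\right) \left(-137\right) - 45 = \left(- \frac{197}{114}\right) \left(-137\right) - 45 = \frac{26989}{114} - 45 = \frac{21859}{114}$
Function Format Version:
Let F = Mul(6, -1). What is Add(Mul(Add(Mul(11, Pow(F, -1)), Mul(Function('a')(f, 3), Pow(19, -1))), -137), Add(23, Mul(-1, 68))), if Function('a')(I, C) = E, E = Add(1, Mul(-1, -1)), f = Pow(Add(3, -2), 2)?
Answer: Rational(21859, 114) ≈ 191.75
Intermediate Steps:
F = -6
f = 1 (f = Pow(1, 2) = 1)
E = 2 (E = Add(1, 1) = 2)
Function('a')(I, C) = 2
Add(Mul(Add(Mul(11, Pow(F, -1)), Mul(Function('a')(f, 3), Pow(19, -1))), -137), Add(23, Mul(-1, 68))) = Add(Mul(Add(Mul(11, Pow(-6, -1)), Mul(2, Pow(19, -1))), -137), Add(23, Mul(-1, 68))) = Add(Mul(Add(Mul(11, Rational(-1, 6)), Mul(2, Rational(1, 19))), -137), Add(23, -68)) = Add(Mul(Add(Rational(-11, 6), Rational(2, 19)), -137), -45) = Add(Mul(Rational(-197, 114), -137), -45) = Add(Rational(26989, 114), -45) = Rational(21859, 114)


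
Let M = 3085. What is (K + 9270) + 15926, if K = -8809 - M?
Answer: 13302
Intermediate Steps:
K = -11894 (K = -8809 - 1*3085 = -8809 - 3085 = -11894)
(K + 9270) + 15926 = (-11894 + 9270) + 15926 = -2624 + 15926 = 13302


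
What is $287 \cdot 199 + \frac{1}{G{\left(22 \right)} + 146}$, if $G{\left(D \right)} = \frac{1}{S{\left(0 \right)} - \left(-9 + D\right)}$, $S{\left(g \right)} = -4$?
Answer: $\frac{141697370}{2481} \approx 57113.0$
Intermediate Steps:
$G{\left(D \right)} = \frac{1}{5 - D}$ ($G{\left(D \right)} = \frac{1}{-4 - \left(-9 + D\right)} = \frac{1}{5 - D}$)
$287 \cdot 199 + \frac{1}{G{\left(22 \right)} + 146} = 287 \cdot 199 + \frac{1}{- \frac{1}{-5 + 22} + 146} = 57113 + \frac{1}{- \frac{1}{17} + 146} = 57113 + \frac{1}{\frac{2481}{17}} = 57113 + \frac{17}{2481} = \frac{141697370}{2481}$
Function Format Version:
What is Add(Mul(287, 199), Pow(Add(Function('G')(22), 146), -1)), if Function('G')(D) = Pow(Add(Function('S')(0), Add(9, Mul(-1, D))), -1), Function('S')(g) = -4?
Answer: Rational(141697370, 2481) ≈ 57113.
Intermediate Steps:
Function('G')(D) = Pow(Add(5, Mul(-1, D)), -1) (Function('G')(D) = Pow(Add(-4, Add(9, Mul(-1, D))), -1) = Pow(Add(5, Mul(-1, D)), -1))
Add(Mul(287, 199), Pow(Add(Function('G')(22), 146), -1)) = Add(Mul(287, 199), Pow(Add(Mul(-1, Pow(Add(-5, 22), -1)), 146), -1)) = Add(57113, Pow(Add(Mul(-1, Pow(17, -1)), 146), -1)) = Add(57113, Pow(Add(Mul(-1, Rational(1, 17)), 146), -1)) = Add(57113, Pow(Add(Rational(-1, 17), 146), -1)) = Add(57113, Pow(Rational(2481, 17), -1)) = Add(57113, Rational(17, 2481)) = Rational(141697370, 2481)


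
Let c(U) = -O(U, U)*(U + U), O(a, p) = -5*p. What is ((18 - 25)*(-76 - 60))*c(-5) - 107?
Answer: 237893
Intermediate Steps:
c(U) = 10*U² (c(U) = -(-5*U)*(U + U) = -(-5*U)*2*U = -(-10)*U² = 10*U²)
((18 - 25)*(-76 - 60))*c(-5) - 107 = ((18 - 25)*(-76 - 60))*(10*(-5)²) - 107 = (-7*(-136))*(10*25) - 107 = 952*250 - 107 = 238000 - 107 = 237893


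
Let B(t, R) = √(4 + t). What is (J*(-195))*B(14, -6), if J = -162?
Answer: 94770*√2 ≈ 1.3403e+5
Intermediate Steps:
(J*(-195))*B(14, -6) = (-162*(-195))*√(4 + 14) = 31590*√18 = 31590*(3*√2) = 94770*√2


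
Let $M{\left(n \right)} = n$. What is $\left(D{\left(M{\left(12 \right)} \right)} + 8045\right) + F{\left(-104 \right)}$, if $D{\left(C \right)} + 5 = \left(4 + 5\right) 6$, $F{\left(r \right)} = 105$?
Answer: $8199$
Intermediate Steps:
$D{\left(C \right)} = 49$ ($D{\left(C \right)} = -5 + \left(4 + 5\right) 6 = -5 + 9 \cdot 6 = -5 + 54 = 49$)
$\left(D{\left(M{\left(12 \right)} \right)} + 8045\right) + F{\left(-104 \right)} = \left(49 + 8045\right) + 105 = 8094 + 105 = 8199$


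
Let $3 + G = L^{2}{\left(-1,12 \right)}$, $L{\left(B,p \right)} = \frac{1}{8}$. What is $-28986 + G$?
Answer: $- \frac{1855295}{64} \approx -28989.0$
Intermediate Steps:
$L{\left(B,p \right)} = \frac{1}{8}$
$G = - \frac{191}{64}$ ($G = -3 + \left(\frac{1}{8}\right)^{2} = -3 + \frac{1}{64} = - \frac{191}{64} \approx -2.9844$)
$-28986 + G = -28986 - \frac{191}{64} = - \frac{1855295}{64}$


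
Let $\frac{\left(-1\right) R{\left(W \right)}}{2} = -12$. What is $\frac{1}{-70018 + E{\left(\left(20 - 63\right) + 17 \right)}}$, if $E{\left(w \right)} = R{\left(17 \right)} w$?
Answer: $- \frac{1}{70642} \approx -1.4156 \cdot 10^{-5}$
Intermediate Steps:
$R{\left(W \right)} = 24$ ($R{\left(W \right)} = \left(-2\right) \left(-12\right) = 24$)
$E{\left(w \right)} = 24 w$
$\frac{1}{-70018 + E{\left(\left(20 - 63\right) + 17 \right)}} = \frac{1}{-70018 + 24 \left(\left(20 - 63\right) + 17\right)} = \frac{1}{-70018 + 24 \left(-43 + 17\right)} = \frac{1}{-70018 + 24 \left(-26\right)} = \frac{1}{-70018 - 624} = \frac{1}{-70642} = - \frac{1}{70642}$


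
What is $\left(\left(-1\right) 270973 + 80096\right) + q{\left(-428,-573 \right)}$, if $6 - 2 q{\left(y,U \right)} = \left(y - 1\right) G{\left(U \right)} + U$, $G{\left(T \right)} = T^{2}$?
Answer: $70235983$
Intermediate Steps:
$q{\left(y,U \right)} = 3 - \frac{U}{2} - \frac{U^{2} \left(-1 + y\right)}{2}$ ($q{\left(y,U \right)} = 3 - \frac{\left(y - 1\right) U^{2} + U}{2} = 3 - \frac{\left(-1 + y\right) U^{2} + U}{2} = 3 - \frac{U^{2} \left(-1 + y\right) + U}{2} = 3 - \frac{U + U^{2} \left(-1 + y\right)}{2} = 3 - \left(\frac{U}{2} + \frac{U^{2} \left(-1 + y\right)}{2}\right) = 3 - \frac{U}{2} - \frac{U^{2} \left(-1 + y\right)}{2}$)
$\left(\left(-1\right) 270973 + 80096\right) + q{\left(-428,-573 \right)} = \left(\left(-1\right) 270973 + 80096\right) + \left(3 + \frac{\left(-573\right)^{2}}{2} - - \frac{573}{2} - - 214 \left(-573\right)^{2}\right) = \left(-270973 + 80096\right) + \left(3 + \frac{1}{2} \cdot 328329 + \frac{573}{2} - \left(-214\right) 328329\right) = -190877 + \left(3 + \frac{328329}{2} + \frac{573}{2} + 70262406\right) = -190877 + 70426860 = 70235983$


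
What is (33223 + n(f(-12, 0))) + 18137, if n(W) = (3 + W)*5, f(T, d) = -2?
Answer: 51365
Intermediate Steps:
n(W) = 15 + 5*W
(33223 + n(f(-12, 0))) + 18137 = (33223 + (15 + 5*(-2))) + 18137 = (33223 + (15 - 10)) + 18137 = (33223 + 5) + 18137 = 33228 + 18137 = 51365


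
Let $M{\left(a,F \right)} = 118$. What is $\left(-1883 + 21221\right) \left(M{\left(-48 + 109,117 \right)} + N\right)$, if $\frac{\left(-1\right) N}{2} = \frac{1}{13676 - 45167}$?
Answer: $\frac{23952949240}{10497} \approx 2.2819 \cdot 10^{6}$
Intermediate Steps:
$N = \frac{2}{31491}$ ($N = - \frac{2}{13676 - 45167} = - \frac{2}{-31491} = \left(-2\right) \left(- \frac{1}{31491}\right) = \frac{2}{31491} \approx 6.351 \cdot 10^{-5}$)
$\left(-1883 + 21221\right) \left(M{\left(-48 + 109,117 \right)} + N\right) = \left(-1883 + 21221\right) \left(118 + \frac{2}{31491}\right) = 19338 \cdot \frac{3715940}{31491} = \frac{23952949240}{10497}$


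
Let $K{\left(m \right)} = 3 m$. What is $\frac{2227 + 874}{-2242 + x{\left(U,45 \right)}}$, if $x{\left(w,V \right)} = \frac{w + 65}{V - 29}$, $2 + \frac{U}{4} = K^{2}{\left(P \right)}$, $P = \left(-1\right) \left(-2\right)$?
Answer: $- \frac{49616}{35671} \approx -1.3909$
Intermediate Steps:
$P = 2$
$U = 136$ ($U = -8 + 4 \left(3 \cdot 2\right)^{2} = -8 + 4 \cdot 6^{2} = -8 + 4 \cdot 36 = -8 + 144 = 136$)
$x{\left(w,V \right)} = \frac{65 + w}{-29 + V}$
$\frac{2227 + 874}{-2242 + x{\left(U,45 \right)}} = \frac{2227 + 874}{-2242 + \frac{65 + 136}{-29 + 45}} = \frac{3101}{-2242 + \frac{1}{16} \cdot 201} = \frac{3101}{-2242 + \frac{201}{16}} = \frac{3101}{- \frac{35671}{16}} = 3101 \left(- \frac{16}{35671}\right) = - \frac{49616}{35671}$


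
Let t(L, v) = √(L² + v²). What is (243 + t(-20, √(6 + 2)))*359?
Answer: 87237 + 718*√102 ≈ 94489.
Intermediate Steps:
(243 + t(-20, √(6 + 2)))*359 = (243 + √((-20)² + (√(6 + 2))²))*359 = (243 + √(400 + (√8)²))*359 = (243 + √(400 + (2*√2)²))*359 = (243 + √(400 + 8))*359 = (243 + √408)*359 = (243 + 2*√102)*359 = 87237 + 718*√102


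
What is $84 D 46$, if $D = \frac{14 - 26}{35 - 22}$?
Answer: $- \frac{46368}{13} \approx -3566.8$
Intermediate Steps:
$D = - \frac{12}{13} \approx -0.92308$
$84 D 46 = 84 \left(- \frac{12}{13}\right) 46 = \left(- \frac{1008}{13}\right) 46 = - \frac{46368}{13}$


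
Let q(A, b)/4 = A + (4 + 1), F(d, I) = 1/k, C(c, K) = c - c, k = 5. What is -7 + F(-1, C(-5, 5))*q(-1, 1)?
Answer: -19/5 ≈ -3.8000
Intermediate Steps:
C(c, K) = 0
F(d, I) = 1/5
q(A, b) = 20 + 4*A (q(A, b) = 4*(A + (4 + 1)) = 4*(A + 5) = 4*(5 + A) = 20 + 4*A)
-7 + F(-1, C(-5, 5))*q(-1, 1) = -7 + (20 + 4*(-1))/5 = -7 + (20 - 4)/5 = -7 + (1/5)*16 = -7 + 16/5 = -19/5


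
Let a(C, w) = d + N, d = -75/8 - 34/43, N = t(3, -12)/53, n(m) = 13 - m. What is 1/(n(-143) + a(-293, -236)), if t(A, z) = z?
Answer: 18232/2654723 ≈ 0.0068678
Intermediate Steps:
N = -12/53 ≈ -0.22642
d = -3497/344 (d = -75*1/8 - 34*1/43 = -75/8 - 34/43 = -3497/344 ≈ -10.166)
a(C, w) = -189469/18232 (a(C, w) = -3497/344 - 12/53 = -189469/18232)
1/(n(-143) + a(-293, -236)) = 1/((13 - 1*(-143)) - 189469/18232) = 1/((13 + 143) - 189469/18232) = 1/(156 - 189469/18232) = 1/(2654723/18232) = 18232/2654723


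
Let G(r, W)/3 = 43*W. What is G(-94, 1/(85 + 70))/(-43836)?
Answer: -43/2264860 ≈ -1.8986e-5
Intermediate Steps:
G(r, W) = 129*W (G(r, W) = 3*(43*W) = 129*W)
G(-94, 1/(85 + 70))/(-43836) = (129/(85 + 70))/(-43836) = (129/155)*(-1/43836) = -43/2264860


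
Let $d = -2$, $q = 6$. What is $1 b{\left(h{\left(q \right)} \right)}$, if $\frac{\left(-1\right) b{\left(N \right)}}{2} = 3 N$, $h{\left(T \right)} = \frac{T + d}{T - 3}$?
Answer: $-8$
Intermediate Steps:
$h{\left(T \right)} = \frac{-2 + T}{-3 + T}$ ($h{\left(T \right)} = \frac{T - 2}{T - 3} = \frac{-2 + T}{-3 + T}$)
$b{\left(N \right)} = - 6 N$ ($b{\left(N \right)} = - 2 \cdot 3 N = - 6 N$)
$1 b{\left(h{\left(q \right)} \right)} = 1 \left(- 6 \frac{-2 + 6}{-3 + 6}\right) = 1 \left(- 6 \cdot \frac{1}{3} \cdot 4\right) = 1 \left(\left(-6\right) \frac{4}{3}\right) = 1 \left(-8\right) = -8$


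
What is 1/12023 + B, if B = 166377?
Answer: 2000350672/12023 ≈ 1.6638e+5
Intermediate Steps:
1/12023 + B = 1/12023 + 166377 = 2000350672/12023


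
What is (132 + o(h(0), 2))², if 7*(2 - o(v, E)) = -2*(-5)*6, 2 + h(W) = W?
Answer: 770884/49 ≈ 15732.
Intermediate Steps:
h(W) = -2 + W
o(v, E) = -46/7 (o(v, E) = 2 - (-2*(-5))*6/7 = 2 - 10*6/7 = 2 - ⅐*60 = 2 - 60/7 = -46/7)
(132 + o(h(0), 2))² = (132 - 46/7)² = (878/7)² = 770884/49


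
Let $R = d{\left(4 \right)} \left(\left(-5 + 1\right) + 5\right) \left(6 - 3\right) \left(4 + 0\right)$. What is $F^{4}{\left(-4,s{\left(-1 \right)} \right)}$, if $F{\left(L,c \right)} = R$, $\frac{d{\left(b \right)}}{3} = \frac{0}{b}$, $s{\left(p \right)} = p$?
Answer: $0$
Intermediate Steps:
$d{\left(b \right)} = 0$ ($d{\left(b \right)} = 3 \frac{0}{b} = 3 \cdot 0 = 0$)
$R = 0$ ($R = 0 \left(\left(-5 + 1\right) + 5\right) \left(6 - 3\right) \left(4 + 0\right) = 0 \left(-4 + 5\right) 3 \cdot 4 = 0 \cdot 1 \cdot 12 = 0 \cdot 12 = 0$)
$F{\left(L,c \right)} = 0$
$F^{4}{\left(-4,s{\left(-1 \right)} \right)} = 0^{4} = 0$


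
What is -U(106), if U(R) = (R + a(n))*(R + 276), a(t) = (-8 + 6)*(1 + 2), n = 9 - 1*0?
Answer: -38200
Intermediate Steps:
n = 9 (n = 9 + 0 = 9)
a(t) = -6 (a(t) = -2*3 = -6)
U(R) = (-6 + R)*(276 + R) (U(R) = (R - 6)*(R + 276) = (-6 + R)*(276 + R))
-U(106) = -(-1656 + 106² + 270*106) = -(-1656 + 11236 + 28620) = -1*38200 = -38200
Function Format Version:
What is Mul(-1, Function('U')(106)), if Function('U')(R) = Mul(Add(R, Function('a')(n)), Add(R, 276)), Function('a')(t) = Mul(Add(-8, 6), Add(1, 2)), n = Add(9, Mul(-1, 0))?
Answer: -38200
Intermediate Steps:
n = 9 (n = Add(9, 0) = 9)
Function('a')(t) = -6 (Function('a')(t) = Mul(-2, 3) = -6)
Function('U')(R) = Mul(Add(-6, R), Add(276, R)) (Function('U')(R) = Mul(Add(R, -6), Add(R, 276)) = Mul(Add(-6, R), Add(276, R)))
Mul(-1, Function('U')(106)) = Mul(-1, Add(-1656, Pow(106, 2), Mul(270, 106))) = Mul(-1, Add(-1656, 11236, 28620)) = Mul(-1, 38200) = -38200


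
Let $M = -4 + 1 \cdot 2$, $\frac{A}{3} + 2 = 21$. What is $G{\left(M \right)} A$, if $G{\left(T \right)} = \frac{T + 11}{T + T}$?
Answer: $- \frac{513}{4} \approx -128.25$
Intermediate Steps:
$A = 57$ ($A = -6 + 3 \cdot 21 = -6 + 63 = 57$)
$M = -2$ ($M = -4 + 2 = -2$)
$G{\left(T \right)} = \frac{11 + T}{2 T}$
$G{\left(M \right)} A = \frac{11 - 2}{2 \left(-2\right)} 57 = \frac{1}{2} \left(- \frac{1}{2}\right) 9 \cdot 57 = \left(- \frac{9}{4}\right) 57 = - \frac{513}{4}$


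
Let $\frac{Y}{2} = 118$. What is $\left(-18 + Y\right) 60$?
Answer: $13080$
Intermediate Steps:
$Y = 236$ ($Y = 2 \cdot 118 = 236$)
$\left(-18 + Y\right) 60 = \left(-18 + 236\right) 60 = 218 \cdot 60 = 13080$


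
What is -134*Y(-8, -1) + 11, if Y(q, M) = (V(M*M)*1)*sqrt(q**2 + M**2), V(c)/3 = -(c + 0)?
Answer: 11 + 402*sqrt(65) ≈ 3252.0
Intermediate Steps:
V(c) = -3*c (V(c) = 3*(-(c + 0)) = 3*(-c) = -3*c)
Y(q, M) = -3*M**2*sqrt(M**2 + q**2) (Y(q, M) = (-3*M*M*1)*sqrt(q**2 + M**2) = (-3*M**2*1)*sqrt(M**2 + q**2) = (-3*M**2)*sqrt(M**2 + q**2) = -3*M**2*sqrt(M**2 + q**2))
-134*Y(-8, -1) + 11 = -(-402)*(-1)**2*sqrt((-1)**2 + (-8)**2) + 11 = -(-402)*sqrt(1 + 64) + 11 = -(-402)*sqrt(65) + 11 = 402*sqrt(65) + 11 = 11 + 402*sqrt(65)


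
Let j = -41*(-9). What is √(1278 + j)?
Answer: 3*√183 ≈ 40.583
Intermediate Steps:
j = 369
√(1278 + j) = √(1278 + 369) = √1647 = 3*√183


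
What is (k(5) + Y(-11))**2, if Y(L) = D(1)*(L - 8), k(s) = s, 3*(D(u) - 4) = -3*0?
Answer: 5041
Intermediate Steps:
D(u) = 4 (D(u) = 4 + (-3*0)/3 = 4 + (1/3)*0 = 4 + 0 = 4)
Y(L) = -32 + 4*L (Y(L) = 4*(L - 8) = 4*(-8 + L) = -32 + 4*L)
(k(5) + Y(-11))**2 = (5 + (-32 + 4*(-11)))**2 = (5 + (-32 - 44))**2 = (5 - 76)**2 = (-71)**2 = 5041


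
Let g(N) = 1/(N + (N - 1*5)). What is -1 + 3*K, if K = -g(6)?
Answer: -10/7 ≈ -1.4286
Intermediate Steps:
g(N) = 1/(-5 + 2*N) (g(N) = 1/(N + (N - 5)) = 1/(N + (-5 + N)) = 1/(-5 + 2*N))
K = -1/7 (K = -1/(-5 + 2*6) = -1/(-5 + 12) = -1/7 ≈ -0.14286)
-1 + 3*K = -1 + 3*(-1/7) = -1 - 3/7 = -10/7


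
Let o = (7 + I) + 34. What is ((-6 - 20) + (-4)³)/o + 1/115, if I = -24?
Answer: -10333/1955 ≈ -5.2854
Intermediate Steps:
o = 17 (o = (7 - 24) + 34 = -17 + 34 = 17)
((-6 - 20) + (-4)³)/o + 1/115 = ((-6 - 20) + (-4)³)/17 + 1/115 = (-26 - 64)/17 + 1/115 = (1/17)*(-90) + 1/115 = -90/17 + 1/115 = -10333/1955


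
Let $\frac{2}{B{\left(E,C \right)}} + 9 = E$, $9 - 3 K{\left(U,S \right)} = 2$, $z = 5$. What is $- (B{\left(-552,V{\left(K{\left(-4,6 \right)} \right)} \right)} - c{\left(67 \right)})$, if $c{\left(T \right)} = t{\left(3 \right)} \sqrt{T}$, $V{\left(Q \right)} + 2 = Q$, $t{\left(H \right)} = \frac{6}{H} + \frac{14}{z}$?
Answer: $\frac{2}{561} + \frac{24 \sqrt{67}}{5} \approx 39.293$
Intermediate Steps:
$t{\left(H \right)} = \frac{14}{5} + \frac{6}{H}$ ($t{\left(H \right)} = \frac{6}{H} + \frac{14}{5} = \frac{14}{5} + \frac{6}{H}$)
$K{\left(U,S \right)} = \frac{7}{3}$ ($K{\left(U,S \right)} = 3 - \frac{2}{3} = \frac{7}{3}$)
$V{\left(Q \right)} = -2 + Q$
$B{\left(E,C \right)} = \frac{2}{-9 + E}$
$c{\left(T \right)} = \frac{24 \sqrt{T}}{5}$ ($c{\left(T \right)} = \left(\frac{14}{5} + \frac{6}{3}\right) \sqrt{T} = \left(\frac{14}{5} + 6 \cdot \frac{1}{3}\right) \sqrt{T} = \left(\frac{14}{5} + 2\right) \sqrt{T} = \frac{24 \sqrt{T}}{5}$)
$- (B{\left(-552,V{\left(K{\left(-4,6 \right)} \right)} \right)} - c{\left(67 \right)}) = - (\frac{2}{-9 - 552} - \frac{24 \sqrt{67}}{5}) = - (\frac{2}{-561} - \frac{24 \sqrt{67}}{5}) = - (2 \left(- \frac{1}{561}\right) - \frac{24 \sqrt{67}}{5}) = - (- \frac{2}{561} - \frac{24 \sqrt{67}}{5}) = \frac{2}{561} + \frac{24 \sqrt{67}}{5}$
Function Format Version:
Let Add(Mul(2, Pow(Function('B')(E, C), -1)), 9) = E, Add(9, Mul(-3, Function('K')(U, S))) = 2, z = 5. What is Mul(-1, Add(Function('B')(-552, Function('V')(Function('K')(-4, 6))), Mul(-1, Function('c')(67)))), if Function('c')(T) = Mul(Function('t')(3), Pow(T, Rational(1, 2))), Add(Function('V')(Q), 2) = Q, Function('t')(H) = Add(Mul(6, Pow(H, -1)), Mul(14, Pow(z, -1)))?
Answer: Add(Rational(2, 561), Mul(Rational(24, 5), Pow(67, Rational(1, 2)))) ≈ 39.293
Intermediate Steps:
Function('t')(H) = Add(Rational(14, 5), Mul(6, Pow(H, -1))) (Function('t')(H) = Add(Mul(6, Pow(H, -1)), Mul(14, Pow(5, -1))) = Add(Mul(6, Pow(H, -1)), Mul(14, Rational(1, 5))) = Add(Mul(6, Pow(H, -1)), Rational(14, 5)) = Add(Rational(14, 5), Mul(6, Pow(H, -1))))
Function('K')(U, S) = Rational(7, 3) (Function('K')(U, S) = Add(3, Mul(Rational(-1, 3), 2)) = Add(3, Rational(-2, 3)) = Rational(7, 3))
Function('V')(Q) = Add(-2, Q)
Function('B')(E, C) = Mul(2, Pow(Add(-9, E), -1))
Function('c')(T) = Mul(Rational(24, 5), Pow(T, Rational(1, 2))) (Function('c')(T) = Mul(Add(Rational(14, 5), Mul(6, Pow(3, -1))), Pow(T, Rational(1, 2))) = Mul(Add(Rational(14, 5), Mul(6, Rational(1, 3))), Pow(T, Rational(1, 2))) = Mul(Add(Rational(14, 5), 2), Pow(T, Rational(1, 2))) = Mul(Rational(24, 5), Pow(T, Rational(1, 2))))
Mul(-1, Add(Function('B')(-552, Function('V')(Function('K')(-4, 6))), Mul(-1, Function('c')(67)))) = Mul(-1, Add(Mul(2, Pow(Add(-9, -552), -1)), Mul(-1, Mul(Rational(24, 5), Pow(67, Rational(1, 2)))))) = Mul(-1, Add(Mul(2, Pow(-561, -1)), Mul(Rational(-24, 5), Pow(67, Rational(1, 2))))) = Mul(-1, Add(Mul(2, Rational(-1, 561)), Mul(Rational(-24, 5), Pow(67, Rational(1, 2))))) = Mul(-1, Add(Rational(-2, 561), Mul(Rational(-24, 5), Pow(67, Rational(1, 2))))) = Add(Rational(2, 561), Mul(Rational(24, 5), Pow(67, Rational(1, 2))))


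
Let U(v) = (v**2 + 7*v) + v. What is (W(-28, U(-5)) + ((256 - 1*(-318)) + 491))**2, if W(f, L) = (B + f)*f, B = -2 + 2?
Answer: 3418801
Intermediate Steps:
B = 0
U(v) = v**2 + 8*v
W(f, L) = f**2 (W(f, L) = (0 + f)*f = f*f = f**2)
(W(-28, U(-5)) + ((256 - 1*(-318)) + 491))**2 = ((-28)**2 + ((256 - 1*(-318)) + 491))**2 = (784 + ((256 + 318) + 491))**2 = (784 + (574 + 491))**2 = (784 + 1065)**2 = 1849**2 = 3418801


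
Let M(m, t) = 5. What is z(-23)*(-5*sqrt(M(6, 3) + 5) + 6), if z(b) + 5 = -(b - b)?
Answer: -30 + 25*sqrt(10) ≈ 49.057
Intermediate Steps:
z(b) = -5 (z(b) = -5 - (b - b) = -5 - 1*0 = -5 + 0 = -5)
z(-23)*(-5*sqrt(M(6, 3) + 5) + 6) = -5*(-5*sqrt(5 + 5) + 6) = -5*(-5*sqrt(10) + 6) = -5*(6 - 5*sqrt(10)) = -30 + 25*sqrt(10)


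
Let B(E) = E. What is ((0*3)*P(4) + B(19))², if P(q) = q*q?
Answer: 361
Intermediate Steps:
P(q) = q²
((0*3)*P(4) + B(19))² = ((0*3)*4² + 19)² = (0*16 + 19)² = (0 + 19)² = 19² = 361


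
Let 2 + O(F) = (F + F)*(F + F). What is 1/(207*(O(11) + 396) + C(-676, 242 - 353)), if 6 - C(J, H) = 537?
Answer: 1/181215 ≈ 5.5183e-6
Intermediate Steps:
C(J, H) = -531 (C(J, H) = 6 - 1*537 = 6 - 537 = -531)
O(F) = -2 + 4*F² (O(F) = -2 + (F + F)*(F + F) = -2 + (2*F)*(2*F) = -2 + 4*F²)
1/(207*(O(11) + 396) + C(-676, 242 - 353)) = 1/(207*((-2 + 4*11²) + 396) - 531) = 1/(207*((-2 + 4*121) + 396) - 531) = 1/(207*((-2 + 484) + 396) - 531) = 1/(207*(482 + 396) - 531) = 1/(207*878 - 531) = 1/(181746 - 531) = 1/181215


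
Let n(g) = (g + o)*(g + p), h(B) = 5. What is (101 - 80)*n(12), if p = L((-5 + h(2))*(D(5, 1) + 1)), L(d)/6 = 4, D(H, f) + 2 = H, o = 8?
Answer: 15120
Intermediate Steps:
D(H, f) = -2 + H
L(d) = 24 (L(d) = 6*4 = 24)
p = 24
n(g) = (8 + g)*(24 + g) (n(g) = (g + 8)*(g + 24) = (8 + g)*(24 + g))
(101 - 80)*n(12) = (101 - 80)*(192 + 12**2 + 32*12) = 21*(192 + 144 + 384) = 21*720 = 15120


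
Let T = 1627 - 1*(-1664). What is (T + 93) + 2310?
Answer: 5694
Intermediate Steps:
T = 3291 (T = 1627 + 1664 = 3291)
(T + 93) + 2310 = (3291 + 93) + 2310 = 3384 + 2310 = 5694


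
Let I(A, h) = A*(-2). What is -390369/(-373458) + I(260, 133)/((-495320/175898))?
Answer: 286270212673/1541510138 ≈ 185.71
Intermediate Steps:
I(A, h) = -2*A
-390369/(-373458) + I(260, 133)/((-495320/175898)) = -390369/(-373458) + (-2*260)/((-495320/175898)) = -390369*(-1/373458) - 520/((-495320*1/175898)) = 130123/124486 - 520/(-247660/87949) = 130123/124486 - 520*(-87949/247660) = 130123/124486 + 2286674/12383 = 286270212673/1541510138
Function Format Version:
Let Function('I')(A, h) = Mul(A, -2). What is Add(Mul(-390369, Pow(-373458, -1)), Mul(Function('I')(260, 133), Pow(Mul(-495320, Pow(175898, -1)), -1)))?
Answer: Rational(286270212673, 1541510138) ≈ 185.71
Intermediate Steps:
Function('I')(A, h) = Mul(-2, A)
Add(Mul(-390369, Pow(-373458, -1)), Mul(Function('I')(260, 133), Pow(Mul(-495320, Pow(175898, -1)), -1))) = Add(Mul(-390369, Pow(-373458, -1)), Mul(Mul(-2, 260), Pow(Mul(-495320, Pow(175898, -1)), -1))) = Add(Mul(-390369, Rational(-1, 373458)), Mul(-520, Pow(Mul(-495320, Rational(1, 175898)), -1))) = Add(Rational(130123, 124486), Mul(-520, Pow(Rational(-247660, 87949), -1))) = Add(Rational(130123, 124486), Mul(-520, Rational(-87949, 247660))) = Add(Rational(130123, 124486), Rational(2286674, 12383)) = Rational(286270212673, 1541510138)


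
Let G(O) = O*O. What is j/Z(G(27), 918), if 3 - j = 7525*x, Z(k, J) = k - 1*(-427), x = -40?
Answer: 301003/1156 ≈ 260.38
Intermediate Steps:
G(O) = O²
Z(k, J) = 427 + k (Z(k, J) = k + 427 = 427 + k)
j = 301003 (j = 3 - 7525*(-40) = 3 - 1*(-301000) = 3 + 301000 = 301003)
j/Z(G(27), 918) = 301003/(427 + 27²) = 301003/(427 + 729) = 301003/1156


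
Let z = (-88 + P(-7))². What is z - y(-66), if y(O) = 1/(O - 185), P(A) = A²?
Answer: 381772/251 ≈ 1521.0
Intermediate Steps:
z = 1521 (z = (-88 + (-7)²)² = (-88 + 49)² = (-39)² = 1521)
y(O) = 1/(-185 + O)
z - y(-66) = 1521 - 1/(-185 - 66) = 1521 - 1/(-251) = 1521 - 1*(-1/251) = 1521 + 1/251 = 381772/251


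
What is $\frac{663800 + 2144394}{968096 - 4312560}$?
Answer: $- \frac{1404097}{1672232} \approx -0.83965$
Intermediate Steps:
$\frac{663800 + 2144394}{968096 - 4312560} = \frac{2808194}{-3344464} = 2808194 \left(- \frac{1}{3344464}\right) = - \frac{1404097}{1672232}$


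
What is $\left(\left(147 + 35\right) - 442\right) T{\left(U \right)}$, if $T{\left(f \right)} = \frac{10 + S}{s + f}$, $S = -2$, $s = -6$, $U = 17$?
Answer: $- \frac{2080}{11} \approx -189.09$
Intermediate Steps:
$T{\left(f \right)} = \frac{8}{-6 + f}$ ($T{\left(f \right)} = \frac{10 - 2}{-6 + f} = \frac{8}{-6 + f}$)
$\left(\left(147 + 35\right) - 442\right) T{\left(U \right)} = \left(\left(147 + 35\right) - 442\right) \frac{8}{-6 + 17} = \left(182 - 442\right) \frac{8}{11} = - 260 \cdot 8 \cdot \frac{1}{11} = \left(-260\right) \frac{8}{11} = - \frac{2080}{11}$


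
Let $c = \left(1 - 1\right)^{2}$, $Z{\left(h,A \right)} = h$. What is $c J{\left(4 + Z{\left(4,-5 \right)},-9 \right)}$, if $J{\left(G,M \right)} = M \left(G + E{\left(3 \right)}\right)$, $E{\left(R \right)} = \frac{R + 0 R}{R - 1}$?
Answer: $0$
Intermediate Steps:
$E{\left(R \right)} = \frac{R}{-1 + R}$ ($E{\left(R \right)} = \frac{R + 0}{-1 + R} = \frac{R}{-1 + R}$)
$J{\left(G,M \right)} = M \left(\frac{3}{2} + G\right)$ ($J{\left(G,M \right)} = M \left(G + \frac{3}{-1 + 3}\right) = M \left(G + \frac{3}{2}\right) = M \left(\frac{3}{2} + G\right)$)
$c = 0$ ($c = 0^{2} = 0$)
$c J{\left(4 + Z{\left(4,-5 \right)},-9 \right)} = 0 \cdot \frac{1}{2} \left(-9\right) \left(3 + 2 \left(4 + 4\right)\right) = 0 \cdot \frac{1}{2} \left(-9\right) \left(3 + 2 \cdot 8\right) = 0 \cdot \frac{1}{2} \left(-9\right) \left(3 + 16\right) = 0 \cdot \frac{1}{2} \left(-9\right) 19 = 0 \left(- \frac{171}{2}\right) = 0$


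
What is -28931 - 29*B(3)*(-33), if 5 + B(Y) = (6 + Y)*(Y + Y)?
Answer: 17962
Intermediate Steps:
B(Y) = -5 + 2*Y*(6 + Y) (B(Y) = -5 + (6 + Y)*(Y + Y) = -5 + (6 + Y)*(2*Y) = -5 + 2*Y*(6 + Y))
-28931 - 29*B(3)*(-33) = -28931 - 29*(-5 + 2*3² + 12*3)*(-33) = -28931 - 29*(-5 + 2*9 + 36)*(-33) = -28931 - 29*(-5 + 18 + 36)*(-33) = -28931 - 29*49*(-33) = -28931 - 1421*(-33) = -28931 + 46893 = 17962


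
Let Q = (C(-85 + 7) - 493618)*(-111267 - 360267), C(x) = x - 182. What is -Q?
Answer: -232880268852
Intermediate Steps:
C(x) = -182 + x
Q = 232880268852 (Q = ((-182 + (-85 + 7)) - 493618)*(-111267 - 360267) = ((-182 - 78) - 493618)*(-471534) = (-260 - 493618)*(-471534) = -493878*(-471534) = 232880268852)
-Q = -1*232880268852 = -232880268852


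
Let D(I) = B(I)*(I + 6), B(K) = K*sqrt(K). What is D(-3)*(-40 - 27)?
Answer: 603*I*sqrt(3) ≈ 1044.4*I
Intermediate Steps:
B(K) = K**(3/2)
D(I) = I**(3/2)*(6 + I) (D(I) = I**(3/2)*(I + 6) = I**(3/2)*(6 + I))
D(-3)*(-40 - 27) = ((-3)**(3/2)*(6 - 3))*(-40 - 27) = (-3*I*sqrt(3)*3)*(-67) = -9*I*sqrt(3)*(-67) = 603*I*sqrt(3)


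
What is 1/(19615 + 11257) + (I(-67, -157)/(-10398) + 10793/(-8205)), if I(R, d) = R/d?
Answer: -90658392378391/68919412405560 ≈ -1.3154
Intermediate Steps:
1/(19615 + 11257) + (I(-67, -157)/(-10398) + 10793/(-8205)) = 1/(19615 + 11257) + (-67/(-157)/(-10398) + 10793/(-8205)) = 1/30872 + (-67*(-1/157)*(-1/10398) + 10793*(-1/8205)) = 1/30872 + ((67/157)*(-1/10398) - 10793/8205) = 1/30872 + (-67/1632486 - 10793/8205) = 1/30872 - 5873323711/4464849210 = -90658392378391/68919412405560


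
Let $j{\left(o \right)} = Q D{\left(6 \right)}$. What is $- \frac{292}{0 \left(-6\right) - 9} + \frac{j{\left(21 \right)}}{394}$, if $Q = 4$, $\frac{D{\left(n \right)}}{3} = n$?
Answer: $\frac{57848}{1773} \approx 32.627$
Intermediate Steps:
$D{\left(n \right)} = 3 n$
$j{\left(o \right)} = 72$ ($j{\left(o \right)} = 4 \cdot 3 \cdot 6 = 4 \cdot 18 = 72$)
$- \frac{292}{0 \left(-6\right) - 9} + \frac{j{\left(21 \right)}}{394} = - \frac{292}{0 \left(-6\right) - 9} + \frac{72}{394} = - \frac{292}{0 - 9} + 72 \cdot \frac{1}{394} = - \frac{292}{-9} + \frac{36}{197} = \left(-292\right) \left(- \frac{1}{9}\right) + \frac{36}{197} = \frac{292}{9} + \frac{36}{197} = \frac{57848}{1773}$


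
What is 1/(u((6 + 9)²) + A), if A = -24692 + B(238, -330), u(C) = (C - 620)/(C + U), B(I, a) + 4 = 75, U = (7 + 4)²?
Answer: -346/8519261 ≈ -4.0614e-5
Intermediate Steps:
U = 121 (U = 11² = 121)
B(I, a) = 71 (B(I, a) = -4 + 75 = 71)
u(C) = (-620 + C)/(121 + C) (u(C) = (C - 620)/(C + 121) = (-620 + C)/(121 + C))
A = -24621 (A = -24692 + 71 = -24621)
1/(u((6 + 9)²) + A) = 1/((-620 + (6 + 9)²)/(121 + (6 + 9)²) - 24621) = 1/((-620 + 15²)/(121 + 15²) - 24621) = 1/((-620 + 225)/(121 + 225) - 24621) = 1/(-395/346 - 24621) = 1/(-8519261/346) = -346/8519261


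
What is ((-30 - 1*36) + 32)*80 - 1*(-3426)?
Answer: 706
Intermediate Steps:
((-30 - 1*36) + 32)*80 - 1*(-3426) = ((-30 - 36) + 32)*80 + 3426 = (-66 + 32)*80 + 3426 = -34*80 + 3426 = -2720 + 3426 = 706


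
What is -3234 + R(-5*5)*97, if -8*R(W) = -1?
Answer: -25775/8 ≈ -3221.9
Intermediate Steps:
R(W) = ⅛ (R(W) = -⅛*(-1) = ⅛)
-3234 + R(-5*5)*97 = -3234 + (⅛)*97 = -3234 + 97/8 = -25775/8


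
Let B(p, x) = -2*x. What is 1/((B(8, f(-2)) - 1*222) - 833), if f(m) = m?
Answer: -1/1051 ≈ -0.00095147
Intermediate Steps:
1/((B(8, f(-2)) - 1*222) - 833) = 1/((-2*(-2) - 1*222) - 833) = 1/((4 - 222) - 833) = 1/(-218 - 833) = 1/(-1051) = -1/1051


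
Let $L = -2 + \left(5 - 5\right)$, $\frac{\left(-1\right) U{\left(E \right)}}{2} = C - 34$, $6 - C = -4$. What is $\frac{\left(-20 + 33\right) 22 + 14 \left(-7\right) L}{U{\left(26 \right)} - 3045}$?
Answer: $- \frac{482}{2997} \approx -0.16083$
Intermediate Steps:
$C = 10$ ($C = 6 - -4 = 6 + 4 = 10$)
$U{\left(E \right)} = 48$ ($U{\left(E \right)} = - 2 \left(10 - 34\right) = \left(-2\right) \left(-24\right) = 48$)
$L = -2$ ($L = -2 + \left(5 - 5\right) = -2 + 0 = -2$)
$\frac{\left(-20 + 33\right) 22 + 14 \left(-7\right) L}{U{\left(26 \right)} - 3045} = \frac{\left(-20 + 33\right) 22 + 14 \left(-7\right) \left(-2\right)}{48 - 3045} = \frac{13 \cdot 22 - -196}{-2997} = \left(286 + 196\right) \left(- \frac{1}{2997}\right) = 482 \left(- \frac{1}{2997}\right) = - \frac{482}{2997}$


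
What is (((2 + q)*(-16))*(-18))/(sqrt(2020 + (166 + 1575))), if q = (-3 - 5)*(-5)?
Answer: 12096*sqrt(3761)/3761 ≈ 197.24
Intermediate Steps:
q = 40 (q = -8*(-5) = 40)
(((2 + q)*(-16))*(-18))/(sqrt(2020 + (166 + 1575))) = (((2 + 40)*(-16))*(-18))/(sqrt(2020 + (166 + 1575))) = ((42*(-16))*(-18))/(sqrt(2020 + 1741)) = (-672*(-18))/(sqrt(3761)) = 12096*(sqrt(3761)/3761) = 12096*sqrt(3761)/3761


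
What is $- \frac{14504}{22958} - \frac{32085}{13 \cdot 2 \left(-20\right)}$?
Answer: $\frac{5608195}{91832} \approx 61.07$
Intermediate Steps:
$- \frac{14504}{22958} - \frac{32085}{13 \cdot 2 \left(-20\right)} = \left(-14504\right) \frac{1}{22958} - \frac{32085}{26 \left(-20\right)} = - \frac{7252}{11479} - \frac{32085}{-520} = - \frac{7252}{11479} - - \frac{6417}{104} = - \frac{7252}{11479} + \frac{6417}{104} = \frac{5608195}{91832}$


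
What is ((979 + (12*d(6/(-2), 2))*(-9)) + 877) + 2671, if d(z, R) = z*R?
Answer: 5175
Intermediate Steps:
d(z, R) = R*z
((979 + (12*d(6/(-2), 2))*(-9)) + 877) + 2671 = ((979 + (12*(2*(6/(-2))))*(-9)) + 877) + 2671 = ((979 + (12*(2*(6*(-½))))*(-9)) + 877) + 2671 = ((979 + (12*(2*(-3)))*(-9)) + 877) + 2671 = ((979 + (12*(-6))*(-9)) + 877) + 2671 = ((979 - 72*(-9)) + 877) + 2671 = ((979 + 648) + 877) + 2671 = (1627 + 877) + 2671 = 2504 + 2671 = 5175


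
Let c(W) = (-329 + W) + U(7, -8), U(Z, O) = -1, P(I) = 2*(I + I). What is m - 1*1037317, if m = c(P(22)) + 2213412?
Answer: 1175853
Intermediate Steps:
P(I) = 4*I (P(I) = 2*(2*I) = 4*I)
c(W) = -330 + W (c(W) = (-329 + W) - 1 = -330 + W)
m = 2213170 (m = (-330 + 4*22) + 2213412 = (-330 + 88) + 2213412 = -242 + 2213412 = 2213170)
m - 1*1037317 = 2213170 - 1*1037317 = 2213170 - 1037317 = 1175853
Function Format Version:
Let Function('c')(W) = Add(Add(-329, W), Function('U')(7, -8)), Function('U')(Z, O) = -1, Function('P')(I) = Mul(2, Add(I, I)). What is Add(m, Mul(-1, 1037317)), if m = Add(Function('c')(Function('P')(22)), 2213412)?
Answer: 1175853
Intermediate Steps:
Function('P')(I) = Mul(4, I) (Function('P')(I) = Mul(2, Mul(2, I)) = Mul(4, I))
Function('c')(W) = Add(-330, W) (Function('c')(W) = Add(Add(-329, W), -1) = Add(-330, W))
m = 2213170 (m = Add(Add(-330, Mul(4, 22)), 2213412) = Add(Add(-330, 88), 2213412) = Add(-242, 2213412) = 2213170)
Add(m, Mul(-1, 1037317)) = Add(2213170, Mul(-1, 1037317)) = Add(2213170, -1037317) = 1175853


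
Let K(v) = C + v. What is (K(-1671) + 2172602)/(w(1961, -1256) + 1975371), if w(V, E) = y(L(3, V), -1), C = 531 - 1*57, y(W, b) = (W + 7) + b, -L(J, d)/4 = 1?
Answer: 2171405/1975373 ≈ 1.0992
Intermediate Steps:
L(J, d) = -4 (L(J, d) = -4*1 = -4)
y(W, b) = 7 + W + b (y(W, b) = (7 + W) + b = 7 + W + b)
C = 474 (C = 531 - 57 = 474)
w(V, E) = 2 (w(V, E) = 7 - 4 - 1 = 2)
K(v) = 474 + v
(K(-1671) + 2172602)/(w(1961, -1256) + 1975371) = ((474 - 1671) + 2172602)/(2 + 1975371) = (-1197 + 2172602)/1975373 = 2171405*(1/1975373) = 2171405/1975373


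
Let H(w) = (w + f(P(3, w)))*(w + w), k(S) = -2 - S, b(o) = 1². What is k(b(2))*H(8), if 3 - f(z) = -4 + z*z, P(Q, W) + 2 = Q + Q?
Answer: 48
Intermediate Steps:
b(o) = 1
P(Q, W) = -2 + 2*Q (P(Q, W) = -2 + (Q + Q) = -2 + 2*Q)
f(z) = 7 - z² (f(z) = 3 - (-4 + z*z) = 3 - (-4 + z²) = 3 + (4 - z²) = 7 - z²)
H(w) = 2*w*(-9 + w) (H(w) = (w + (7 - (-2 + 2*3)²))*(w + w) = (w + (7 - (-2 + 6)²))*(2*w) = (w + (7 - 1*4²))*(2*w) = (w + (7 - 1*16))*(2*w) = (w + (7 - 16))*(2*w) = (w - 9)*(2*w) = (-9 + w)*(2*w) = 2*w*(-9 + w))
k(b(2))*H(8) = (-2 - 1*1)*(2*8*(-9 + 8)) = (-2 - 1)*(2*8*(-1)) = -3*(-16) = 48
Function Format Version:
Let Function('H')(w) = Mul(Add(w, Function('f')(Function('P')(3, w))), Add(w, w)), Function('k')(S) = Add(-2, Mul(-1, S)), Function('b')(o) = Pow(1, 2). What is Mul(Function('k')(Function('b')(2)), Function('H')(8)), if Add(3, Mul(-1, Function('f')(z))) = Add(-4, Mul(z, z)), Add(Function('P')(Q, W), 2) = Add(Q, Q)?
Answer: 48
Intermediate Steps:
Function('b')(o) = 1
Function('P')(Q, W) = Add(-2, Mul(2, Q)) (Function('P')(Q, W) = Add(-2, Add(Q, Q)) = Add(-2, Mul(2, Q)))
Function('f')(z) = Add(7, Mul(-1, Pow(z, 2))) (Function('f')(z) = Add(3, Mul(-1, Add(-4, Mul(z, z)))) = Add(3, Mul(-1, Add(-4, Pow(z, 2)))) = Add(3, Add(4, Mul(-1, Pow(z, 2)))) = Add(7, Mul(-1, Pow(z, 2))))
Function('H')(w) = Mul(2, w, Add(-9, w)) (Function('H')(w) = Mul(Add(w, Add(7, Mul(-1, Pow(Add(-2, Mul(2, 3)), 2)))), Add(w, w)) = Mul(Add(w, Add(7, Mul(-1, Pow(Add(-2, 6), 2)))), Mul(2, w)) = Mul(Add(w, Add(7, Mul(-1, Pow(4, 2)))), Mul(2, w)) = Mul(Add(w, Add(7, Mul(-1, 16))), Mul(2, w)) = Mul(Add(w, Add(7, -16)), Mul(2, w)) = Mul(Add(w, -9), Mul(2, w)) = Mul(Add(-9, w), Mul(2, w)) = Mul(2, w, Add(-9, w)))
Mul(Function('k')(Function('b')(2)), Function('H')(8)) = Mul(Add(-2, Mul(-1, 1)), Mul(2, 8, Add(-9, 8))) = Mul(Add(-2, -1), Mul(2, 8, -1)) = Mul(-3, -16) = 48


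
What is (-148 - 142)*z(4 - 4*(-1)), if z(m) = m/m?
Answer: -290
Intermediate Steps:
z(m) = 1
(-148 - 142)*z(4 - 4*(-1)) = (-148 - 142)*1 = -290*1 = -290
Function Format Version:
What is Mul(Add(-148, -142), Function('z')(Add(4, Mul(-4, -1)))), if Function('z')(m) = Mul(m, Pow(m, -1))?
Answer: -290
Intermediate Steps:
Function('z')(m) = 1
Mul(Add(-148, -142), Function('z')(Add(4, Mul(-4, -1)))) = Mul(Add(-148, -142), 1) = Mul(-290, 1) = -290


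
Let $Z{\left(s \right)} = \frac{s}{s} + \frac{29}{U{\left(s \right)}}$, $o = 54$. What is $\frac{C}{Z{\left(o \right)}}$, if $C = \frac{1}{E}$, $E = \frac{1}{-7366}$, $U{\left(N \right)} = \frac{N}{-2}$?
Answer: $99441$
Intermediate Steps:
$U{\left(N \right)} = - \frac{N}{2}$ ($U{\left(N \right)} = N \left(- \frac{1}{2}\right) = - \frac{N}{2}$)
$Z{\left(s \right)} = 1 - \frac{58}{s}$ ($Z{\left(s \right)} = \frac{s}{s} + \frac{29}{\left(- \frac{1}{2}\right) s} = 1 + 29 \left(- \frac{2}{s}\right) = 1 - \frac{58}{s}$)
$E = - \frac{1}{7366} \approx -0.00013576$
$C = -7366$ ($C = \frac{1}{- \frac{1}{7366}} = -7366$)
$\frac{C}{Z{\left(o \right)}} = - \frac{7366}{\frac{1}{54} \left(-58 + 54\right)} = - \frac{7366}{\frac{1}{54} \left(-4\right)} = - \frac{7366}{- \frac{2}{27}} = \left(-7366\right) \left(- \frac{27}{2}\right) = 99441$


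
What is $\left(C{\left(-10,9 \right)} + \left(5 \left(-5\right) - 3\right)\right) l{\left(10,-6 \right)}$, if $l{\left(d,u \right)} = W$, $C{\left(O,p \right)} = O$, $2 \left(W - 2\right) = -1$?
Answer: $-57$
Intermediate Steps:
$W = \frac{3}{2}$ ($W = 2 + \frac{1}{2} \left(-1\right) = 2 - \frac{1}{2} = \frac{3}{2} \approx 1.5$)
$l{\left(d,u \right)} = \frac{3}{2}$
$\left(C{\left(-10,9 \right)} + \left(5 \left(-5\right) - 3\right)\right) l{\left(10,-6 \right)} = \left(-10 + \left(5 \left(-5\right) - 3\right)\right) \frac{3}{2} = \left(-10 - 28\right) \frac{3}{2} = \left(-38\right) \frac{3}{2} = -57$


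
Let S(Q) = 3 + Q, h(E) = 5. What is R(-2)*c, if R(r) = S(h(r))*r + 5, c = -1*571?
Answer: 6281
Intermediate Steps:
c = -571
R(r) = 5 + 8*r (R(r) = (3 + 5)*r + 5 = 8*r + 5 = 5 + 8*r)
R(-2)*c = (5 + 8*(-2))*(-571) = (5 - 16)*(-571) = -11*(-571) = 6281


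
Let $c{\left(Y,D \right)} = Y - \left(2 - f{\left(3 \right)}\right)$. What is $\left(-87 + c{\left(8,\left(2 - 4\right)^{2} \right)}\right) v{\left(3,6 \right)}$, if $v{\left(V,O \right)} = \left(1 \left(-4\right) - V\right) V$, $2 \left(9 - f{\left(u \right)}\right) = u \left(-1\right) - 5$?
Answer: $1428$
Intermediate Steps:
$f{\left(u \right)} = \frac{23}{2} + \frac{u}{2}$ ($f{\left(u \right)} = 9 - \frac{u \left(-1\right) - 5}{2} = 9 - \frac{- u - 5}{2} = 9 - \frac{-5 - u}{2} = 9 + \left(\frac{5}{2} + \frac{u}{2}\right) = \frac{23}{2} + \frac{u}{2}$)
$c{\left(Y,D \right)} = 11 + Y$ ($c{\left(Y,D \right)} = Y - \left(2 - \left(\frac{23}{2} + \frac{1}{2} \cdot 3\right)\right) = Y - \left(2 - \left(\frac{23}{2} + \frac{3}{2}\right)\right) = Y - \left(2 - 13\right) = Y - -11 = Y + 11 = 11 + Y$)
$v{\left(V,O \right)} = V \left(-4 - V\right)$ ($v{\left(V,O \right)} = \left(-4 - V\right) V = V \left(-4 - V\right)$)
$\left(-87 + c{\left(8,\left(2 - 4\right)^{2} \right)}\right) v{\left(3,6 \right)} = \left(-87 + \left(11 + 8\right)\right) \left(\left(-1\right) 3 \left(4 + 3\right)\right) = \left(-87 + 19\right) \left(\left(-1\right) 3 \cdot 7\right) = \left(-68\right) \left(-21\right) = 1428$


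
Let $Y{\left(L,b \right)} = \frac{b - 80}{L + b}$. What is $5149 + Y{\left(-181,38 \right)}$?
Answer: $\frac{736349}{143} \approx 5149.3$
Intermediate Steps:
$Y{\left(L,b \right)} = \frac{-80 + b}{L + b}$
$5149 + Y{\left(-181,38 \right)} = 5149 + \frac{-80 + 38}{-181 + 38} = 5149 + \frac{1}{-143} \left(-42\right) = 5149 - - \frac{42}{143} = 5149 + \frac{42}{143} = \frac{736349}{143}$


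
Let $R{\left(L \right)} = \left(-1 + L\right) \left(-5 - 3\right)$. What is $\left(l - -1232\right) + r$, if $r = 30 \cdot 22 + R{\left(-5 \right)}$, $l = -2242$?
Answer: $-302$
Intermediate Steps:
$R{\left(L \right)} = 8 - 8 L$ ($R{\left(L \right)} = \left(-1 + L\right) \left(-8\right) = 8 - 8 L$)
$r = 708$ ($r = 30 \cdot 22 + \left(8 - -40\right) = 660 + \left(8 + 40\right) = 660 + 48 = 708$)
$\left(l - -1232\right) + r = \left(-2242 - -1232\right) + 708 = \left(-2242 + 1232\right) + 708 = -1010 + 708 = -302$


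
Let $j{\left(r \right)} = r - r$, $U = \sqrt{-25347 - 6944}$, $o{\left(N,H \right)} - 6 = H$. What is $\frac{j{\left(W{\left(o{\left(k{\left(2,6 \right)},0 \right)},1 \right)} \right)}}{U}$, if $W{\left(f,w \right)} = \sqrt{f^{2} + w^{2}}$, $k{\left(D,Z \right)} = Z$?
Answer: $0$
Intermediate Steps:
$o{\left(N,H \right)} = 6 + H$
$U = 7 i \sqrt{659}$ ($U = \sqrt{-32291} = 7 i \sqrt{659} \approx 179.7 i$)
$j{\left(r \right)} = 0$
$\frac{j{\left(W{\left(o{\left(k{\left(2,6 \right)},0 \right)},1 \right)} \right)}}{U} = \frac{0}{7 i \sqrt{659}} = 0 \left(- \frac{i \sqrt{659}}{4613}\right) = 0$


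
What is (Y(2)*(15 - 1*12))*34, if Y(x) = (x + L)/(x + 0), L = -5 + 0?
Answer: -153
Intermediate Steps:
L = -5
Y(x) = (-5 + x)/x (Y(x) = (x - 5)/(x + 0) = (-5 + x)/x)
(Y(2)*(15 - 1*12))*34 = (((-5 + 2)/2)*(15 - 1*12))*34 = (((½)*(-3))*(15 - 12))*34 = -3/2*3*34 = -9/2*34 = -153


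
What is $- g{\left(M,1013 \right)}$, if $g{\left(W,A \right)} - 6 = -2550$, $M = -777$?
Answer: $2544$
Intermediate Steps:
$g{\left(W,A \right)} = -2544$ ($g{\left(W,A \right)} = 6 - 2550 = -2544$)
$- g{\left(M,1013 \right)} = \left(-1\right) \left(-2544\right) = 2544$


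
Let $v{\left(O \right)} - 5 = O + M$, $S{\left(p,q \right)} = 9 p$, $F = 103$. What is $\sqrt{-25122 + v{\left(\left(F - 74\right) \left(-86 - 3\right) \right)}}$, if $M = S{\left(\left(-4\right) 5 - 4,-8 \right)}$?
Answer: $i \sqrt{27914} \approx 167.07 i$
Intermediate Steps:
$M = -216$ ($M = 9 \left(\left(-4\right) 5 - 4\right) = 9 \left(-20 - 4\right) = 9 \left(-24\right) = -216$)
$v{\left(O \right)} = -211 + O$ ($v{\left(O \right)} = 5 + \left(O - 216\right) = 5 + \left(-216 + O\right) = -211 + O$)
$\sqrt{-25122 + v{\left(\left(F - 74\right) \left(-86 - 3\right) \right)}} = \sqrt{-25122 + \left(-211 + \left(103 - 74\right) \left(-86 - 3\right)\right)} = \sqrt{-25122 + \left(-211 + 29 \left(-89\right)\right)} = \sqrt{-25122 - 2792} = \sqrt{-27914} = i \sqrt{27914}$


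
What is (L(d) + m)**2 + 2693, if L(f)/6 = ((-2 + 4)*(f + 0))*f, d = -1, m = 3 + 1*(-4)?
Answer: 2814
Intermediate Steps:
m = -1 (m = 3 - 4 = -1)
L(f) = 12*f**2 (L(f) = 6*(((-2 + 4)*(f + 0))*f) = 6*((2*f)*f) = 6*(2*f**2) = 12*f**2)
(L(d) + m)**2 + 2693 = (12*(-1)**2 - 1)**2 + 2693 = (12*1 - 1)**2 + 2693 = (12 - 1)**2 + 2693 = 11**2 + 2693 = 121 + 2693 = 2814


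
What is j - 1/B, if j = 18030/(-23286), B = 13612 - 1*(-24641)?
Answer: -114954146/148459893 ≈ -0.77431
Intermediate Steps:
B = 38253 (B = 13612 + 24641 = 38253)
j = -3005/3881 (j = 18030*(-1/23286) = -3005/3881 ≈ -0.77429)
j - 1/B = -3005/3881 - 1/38253 = -114954146/148459893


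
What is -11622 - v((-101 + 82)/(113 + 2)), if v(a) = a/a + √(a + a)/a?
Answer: -11623 + I*√4370/19 ≈ -11623.0 + 3.4793*I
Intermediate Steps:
v(a) = 1 + √2/√a (v(a) = 1 + √(2*a)/a = 1 + (√2*√a)/a = 1 + √2/√a)
-11622 - v((-101 + 82)/(113 + 2)) = -11622 - (1 + √2/√((-101 + 82)/(113 + 2))) = -11622 - (1 + √2/√(-19/115)) = -11622 - (1 + √2*(-I*√2185/19)) = -11622 - (1 - I*√4370/19) = -11622 + (-1 + I*√4370/19) = -11623 + I*√4370/19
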